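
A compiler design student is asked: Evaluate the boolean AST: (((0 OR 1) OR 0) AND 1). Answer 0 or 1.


Step 1: Evaluate inner node
  0 OR 1 = 1
Step 2: Evaluate next node
  1 OR 0 = 1
Step 3: Evaluate root node
  1 AND 1 = 1

1


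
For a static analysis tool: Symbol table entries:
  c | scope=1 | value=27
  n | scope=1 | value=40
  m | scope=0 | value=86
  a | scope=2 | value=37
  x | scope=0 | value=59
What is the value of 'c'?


Searching symbol table for 'c':
  c | scope=1 | value=27 <- MATCH
  n | scope=1 | value=40
  m | scope=0 | value=86
  a | scope=2 | value=37
  x | scope=0 | value=59
Found 'c' at scope 1 with value 27

27


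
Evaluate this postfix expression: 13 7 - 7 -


Processing tokens left to right:
Push 13, Push 7
Pop 13 and 7, compute 13 - 7 = 6, push 6
Push 7
Pop 6 and 7, compute 6 - 7 = -1, push -1
Stack result: -1

-1


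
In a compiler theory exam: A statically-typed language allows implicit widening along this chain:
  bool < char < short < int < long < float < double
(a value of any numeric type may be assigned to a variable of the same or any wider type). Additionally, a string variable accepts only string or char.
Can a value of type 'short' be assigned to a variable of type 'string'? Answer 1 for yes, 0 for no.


Target variable type: string
Source value type: short
Rule: string accepts only {string, char}
  source 'short' in {string, char}? No
Result: 0

0


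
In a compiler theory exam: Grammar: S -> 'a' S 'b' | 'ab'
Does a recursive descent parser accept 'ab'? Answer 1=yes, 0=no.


Grammar accepts strings of the form a^n b^n (n >= 1)
Word: 'ab'
Counting: 1 a's and 1 b's
Check: 1 == 1? Yes
Derivation (S -> aSb applied 0 time(s), then S -> ab): S => ab
Accepted

1


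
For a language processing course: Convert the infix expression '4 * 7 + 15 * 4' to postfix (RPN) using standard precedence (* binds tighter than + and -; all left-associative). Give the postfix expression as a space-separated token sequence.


Applying the shunting-yard algorithm:
  Operand 4 -> output
  Push '*' onto operator stack -> op-stack: [*]
  Operand 7 -> output
  See '+' (prec 1); top '*' (prec 2) >= it -> pop '*' to output
  Push '+' onto operator stack -> op-stack: [+]
  Operand 15 -> output
  Push '*' onto operator stack -> op-stack: [+, *]
  Operand 4 -> output
  End of input: pop '*' to output
  End of input: pop '+' to output
Postfix result: 4 7 * 15 4 * +

4 7 * 15 4 * +


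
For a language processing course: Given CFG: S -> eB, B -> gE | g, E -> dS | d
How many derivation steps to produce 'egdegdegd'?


Grammar: S -> eB, B -> gE | g, E -> dS | d
Deriving 'egdegdegd':
Step 1: S -> eB => eB
Step 2: B -> gE => egE
Step 3: E -> dS => egdS
Step 4: S -> eB => egdeB
Step 5: B -> gE => egdegE
Step 6: E -> dS => egdegdS
Step 7: S -> eB => egdegdeB
Step 8: B -> gE => egdegdegE
Step 9: E -> d => egdegdegd
Total derivation steps: 9

9


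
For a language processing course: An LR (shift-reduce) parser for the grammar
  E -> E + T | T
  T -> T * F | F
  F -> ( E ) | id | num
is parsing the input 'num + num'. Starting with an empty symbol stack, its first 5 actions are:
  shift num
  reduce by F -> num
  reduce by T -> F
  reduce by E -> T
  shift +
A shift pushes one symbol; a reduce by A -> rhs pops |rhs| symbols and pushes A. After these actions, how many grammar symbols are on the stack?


Tracking the symbol stack through each action:
  Action 1: shift 'num' : push -> stack = [num] (size 1)
  Action 2: reduce by F -> num : pop 1, push F -> stack = [F] (size 1)
  Action 3: reduce by T -> F : pop 1, push T -> stack = [T] (size 1)
  Action 4: reduce by E -> T : pop 1, push E -> stack = [E] (size 1)
  Action 5: shift '+' : push -> stack = [E, +] (size 2)
Final stack size: 2

2


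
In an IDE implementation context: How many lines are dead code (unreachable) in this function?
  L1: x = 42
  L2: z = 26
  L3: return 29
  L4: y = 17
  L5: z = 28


Analyzing control flow:
  L1: reachable (before return)
  L2: reachable (before return)
  L3: reachable (return statement)
  L4: DEAD (after return at L3)
  L5: DEAD (after return at L3)
Return at L3, total lines = 5
Dead lines: L4 through L5
Count: 2

2


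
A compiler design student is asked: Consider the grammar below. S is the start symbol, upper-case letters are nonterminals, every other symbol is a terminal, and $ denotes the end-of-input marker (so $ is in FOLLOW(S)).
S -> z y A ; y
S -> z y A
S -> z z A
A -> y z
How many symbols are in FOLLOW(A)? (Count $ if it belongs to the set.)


S is the start symbol and does not occur in any rule body, so FOLLOW(S) = {$}.
Examining every occurrence of A in a rule body:
  S -> z y A ; y : A is followed by terminal ';' -> add ';'
  S -> z y A : A is at the right end -> add FOLLOW(S) = {$}
  S -> z z A : A is at the right end -> add FOLLOW(S) = {$} (already in the set)
  A -> y z : A does not occur in the body -> contributes nothing
FOLLOW(A) = {;, $}
Count: 2

2


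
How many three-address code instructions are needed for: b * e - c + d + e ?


Expression: b * e - c + d + e
Generating three-address code (respecting * over +/- precedence):
  Instruction 1: t1 = b * e
  Instruction 2: t2 = t1 - c
  Instruction 3: t3 = t2 + d
  Instruction 4: t4 = t3 + e
Total instructions: 4

4


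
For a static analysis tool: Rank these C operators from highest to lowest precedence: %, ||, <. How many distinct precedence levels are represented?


Looking up precedence for each operator:
  % -> precedence 6
  || -> precedence 1
  < -> precedence 4
Sorted highest to lowest: %, <, ||
Distinct precedence values: [6, 4, 1]
Number of distinct levels: 3

3


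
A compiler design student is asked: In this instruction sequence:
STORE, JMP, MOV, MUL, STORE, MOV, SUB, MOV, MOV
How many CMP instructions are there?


Scanning instruction sequence for CMP:
  Position 1: STORE
  Position 2: JMP
  Position 3: MOV
  Position 4: MUL
  Position 5: STORE
  Position 6: MOV
  Position 7: SUB
  Position 8: MOV
  Position 9: MOV
Matches at positions: []
Total CMP count: 0

0


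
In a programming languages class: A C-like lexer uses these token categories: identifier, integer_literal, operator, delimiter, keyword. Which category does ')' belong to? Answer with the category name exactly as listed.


Token: ')'
Checking categories:
  identifier: no
  integer_literal: no
  operator: no
  keyword: no
  delimiter: YES
Category: delimiter

delimiter


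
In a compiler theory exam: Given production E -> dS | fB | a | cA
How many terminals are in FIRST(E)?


Production: E -> dS | fB | a | cA
Examining each alternative for leading terminals:
  E -> dS : first terminal = 'd'
  E -> fB : first terminal = 'f'
  E -> a : first terminal = 'a'
  E -> cA : first terminal = 'c'
FIRST(E) = {a, c, d, f}
Count: 4

4


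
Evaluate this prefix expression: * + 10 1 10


Parsing prefix expression: * + 10 1 10
Step 1: Innermost operation '+ 10 1'
  10 + 1 = 11
Step 2: Outer operation '* [11] 10'
  11 * 10 = 110

110


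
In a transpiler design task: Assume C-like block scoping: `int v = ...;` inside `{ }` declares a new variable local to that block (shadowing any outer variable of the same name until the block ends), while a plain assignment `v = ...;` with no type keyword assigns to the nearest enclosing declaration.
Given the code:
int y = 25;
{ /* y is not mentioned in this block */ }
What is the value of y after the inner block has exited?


Analyzing scoping rules:
Outer scope: declares y = 25
Inner block: y is neither redeclared nor assigned -> unchanged
After the block -> 25
Result: 25

25


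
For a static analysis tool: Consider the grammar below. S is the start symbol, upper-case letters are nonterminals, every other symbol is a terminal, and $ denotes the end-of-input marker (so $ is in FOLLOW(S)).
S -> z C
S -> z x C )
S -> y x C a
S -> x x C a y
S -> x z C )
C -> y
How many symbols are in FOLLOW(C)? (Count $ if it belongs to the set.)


S is the start symbol and does not occur in any rule body, so FOLLOW(S) = {$}.
Examining every occurrence of C in a rule body:
  S -> z C : C is at the right end -> add FOLLOW(S) = {$}
  S -> z x C ) : C is followed by terminal ')' -> add ')'
  S -> y x C a : C is followed by terminal 'a' -> add 'a'
  S -> x x C a y : C is followed by terminal 'a' -> add 'a' (already in the set)
  S -> x z C ) : C is followed by terminal ')' -> add ')' (already in the set)
  C -> y : C does not occur in the body -> contributes nothing
FOLLOW(C) = {), a, $}
Count: 3

3


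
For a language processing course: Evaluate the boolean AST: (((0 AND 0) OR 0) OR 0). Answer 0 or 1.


Step 1: Evaluate inner node
  0 AND 0 = 0
Step 2: Evaluate next node
  0 OR 0 = 0
Step 3: Evaluate root node
  0 OR 0 = 0

0


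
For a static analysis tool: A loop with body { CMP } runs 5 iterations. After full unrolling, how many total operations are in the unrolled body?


Loop body operations: CMP (1 op per iteration)
Unrolling 5 iterations:
  Iteration 1: CMP (1 ops)
  Iteration 2: CMP (1 ops)
  Iteration 3: CMP (1 ops)
  Iteration 4: CMP (1 ops)
  Iteration 5: CMP (1 ops)
Total: 5 iterations * 1 ops/iter = 5 operations

5


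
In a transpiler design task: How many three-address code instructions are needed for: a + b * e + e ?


Expression: a + b * e + e
Generating three-address code (respecting * over +/- precedence):
  Instruction 1: t1 = b * e
  Instruction 2: t2 = a + t1
  Instruction 3: t3 = t2 + e
Total instructions: 3

3


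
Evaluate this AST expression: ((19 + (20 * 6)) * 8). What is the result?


Expression: ((19 + (20 * 6)) * 8)
Evaluating step by step:
  20 * 6 = 120
  19 + 120 = 139
  139 * 8 = 1112
Result: 1112

1112


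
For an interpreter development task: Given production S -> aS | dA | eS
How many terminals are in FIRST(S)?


Production: S -> aS | dA | eS
Examining each alternative for leading terminals:
  S -> aS : first terminal = 'a'
  S -> dA : first terminal = 'd'
  S -> eS : first terminal = 'e'
FIRST(S) = {a, d, e}
Count: 3

3


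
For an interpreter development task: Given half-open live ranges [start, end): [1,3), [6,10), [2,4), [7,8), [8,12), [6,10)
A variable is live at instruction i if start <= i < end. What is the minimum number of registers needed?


Live ranges:
  Var0: [1, 3)
  Var1: [6, 10)
  Var2: [2, 4)
  Var3: [7, 8)
  Var4: [8, 12)
  Var5: [6, 10)
Sweep-line events (position, delta, active):
  pos=1 start -> active=1
  pos=2 start -> active=2
  pos=3 end -> active=1
  pos=4 end -> active=0
  pos=6 start -> active=1
  pos=6 start -> active=2
  pos=7 start -> active=3
  pos=8 end -> active=2
  pos=8 start -> active=3
  pos=10 end -> active=2
  pos=10 end -> active=1
  pos=12 end -> active=0
Maximum simultaneous active: 3
Minimum registers needed: 3

3


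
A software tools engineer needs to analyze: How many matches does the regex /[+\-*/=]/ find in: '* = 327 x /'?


Pattern: /[+\-*/=]/ (operators)
Input: '* = 327 x /'
Scanning for matches:
  Match 1: '*'
  Match 2: '='
  Match 3: '/'
Total matches: 3

3


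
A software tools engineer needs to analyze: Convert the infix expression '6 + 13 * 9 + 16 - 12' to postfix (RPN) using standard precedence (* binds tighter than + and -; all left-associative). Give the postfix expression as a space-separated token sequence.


Applying the shunting-yard algorithm:
  Operand 6 -> output
  Push '+' onto operator stack -> op-stack: [+]
  Operand 13 -> output
  Push '*' onto operator stack -> op-stack: [+, *]
  Operand 9 -> output
  See '+' (prec 1); top '*' (prec 2) >= it -> pop '*' to output
  See '+' (prec 1); top '+' (prec 1) >= it -> pop '+' to output
  Push '+' onto operator stack -> op-stack: [+]
  Operand 16 -> output
  See '-' (prec 1); top '+' (prec 1) >= it -> pop '+' to output
  Push '-' onto operator stack -> op-stack: [-]
  Operand 12 -> output
  End of input: pop '-' to output
Postfix result: 6 13 9 * + 16 + 12 -

6 13 9 * + 16 + 12 -


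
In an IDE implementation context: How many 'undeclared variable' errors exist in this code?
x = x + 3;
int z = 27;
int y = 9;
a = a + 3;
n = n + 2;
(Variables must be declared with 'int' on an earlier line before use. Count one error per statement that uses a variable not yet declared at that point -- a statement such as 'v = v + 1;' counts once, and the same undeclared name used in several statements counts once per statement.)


Scanning code line by line:
  Line 1: use 'x' -> ERROR (undeclared)
  Line 2: declare 'z' -> declared = ['z']
  Line 3: declare 'y' -> declared = ['y', 'z']
  Line 4: use 'a' -> ERROR (undeclared)
  Line 5: use 'n' -> ERROR (undeclared)
Total undeclared variable errors: 3

3


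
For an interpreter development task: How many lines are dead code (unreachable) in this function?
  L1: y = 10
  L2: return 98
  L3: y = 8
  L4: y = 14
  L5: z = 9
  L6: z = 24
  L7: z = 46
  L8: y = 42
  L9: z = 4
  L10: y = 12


Analyzing control flow:
  L1: reachable (before return)
  L2: reachable (return statement)
  L3: DEAD (after return at L2)
  L4: DEAD (after return at L2)
  L5: DEAD (after return at L2)
  L6: DEAD (after return at L2)
  L7: DEAD (after return at L2)
  L8: DEAD (after return at L2)
  L9: DEAD (after return at L2)
  L10: DEAD (after return at L2)
Return at L2, total lines = 10
Dead lines: L3 through L10
Count: 8

8


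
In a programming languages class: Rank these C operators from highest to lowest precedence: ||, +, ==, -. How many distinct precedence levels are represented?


Looking up precedence for each operator:
  || -> precedence 1
  + -> precedence 5
  == -> precedence 3
  - -> precedence 5
Sorted highest to lowest: +, -, ==, ||
Distinct precedence values: [5, 3, 1]
Number of distinct levels: 3

3


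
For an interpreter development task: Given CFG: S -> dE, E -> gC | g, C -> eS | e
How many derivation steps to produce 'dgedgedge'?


Grammar: S -> dE, E -> gC | g, C -> eS | e
Deriving 'dgedgedge':
Step 1: S -> dE => dE
Step 2: E -> gC => dgC
Step 3: C -> eS => dgeS
Step 4: S -> dE => dgedE
Step 5: E -> gC => dgedgC
Step 6: C -> eS => dgedgeS
Step 7: S -> dE => dgedgedE
Step 8: E -> gC => dgedgedgC
Step 9: C -> e => dgedgedge
Total derivation steps: 9

9


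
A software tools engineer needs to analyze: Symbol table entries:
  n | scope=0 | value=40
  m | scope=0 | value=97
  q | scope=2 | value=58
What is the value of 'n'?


Searching symbol table for 'n':
  n | scope=0 | value=40 <- MATCH
  m | scope=0 | value=97
  q | scope=2 | value=58
Found 'n' at scope 0 with value 40

40


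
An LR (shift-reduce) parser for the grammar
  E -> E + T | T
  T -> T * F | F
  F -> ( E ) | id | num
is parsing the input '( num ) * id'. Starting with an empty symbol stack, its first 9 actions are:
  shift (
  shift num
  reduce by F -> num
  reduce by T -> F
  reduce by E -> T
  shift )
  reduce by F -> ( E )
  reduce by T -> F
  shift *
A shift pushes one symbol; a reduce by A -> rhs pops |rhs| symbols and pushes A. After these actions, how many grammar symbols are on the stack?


Tracking the symbol stack through each action:
  Action 1: shift '(' : push -> stack = [(] (size 1)
  Action 2: shift 'num' : push -> stack = [(, num] (size 2)
  Action 3: reduce by F -> num : pop 1, push F -> stack = [(, F] (size 2)
  Action 4: reduce by T -> F : pop 1, push T -> stack = [(, T] (size 2)
  Action 5: reduce by E -> T : pop 1, push E -> stack = [(, E] (size 2)
  Action 6: shift ')' : push -> stack = [(, E, )] (size 3)
  Action 7: reduce by F -> ( E ) : pop 3, push F -> stack = [F] (size 1)
  Action 8: reduce by T -> F : pop 1, push T -> stack = [T] (size 1)
  Action 9: shift '*' : push -> stack = [T, *] (size 2)
Final stack size: 2

2


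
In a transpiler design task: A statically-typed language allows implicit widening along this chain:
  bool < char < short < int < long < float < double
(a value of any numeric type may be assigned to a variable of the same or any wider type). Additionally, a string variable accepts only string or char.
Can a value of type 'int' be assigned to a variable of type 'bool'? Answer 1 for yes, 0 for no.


Target variable type: bool
Source value type: int
Numeric ranks: int=3, bool=0
Widening allowed iff rank(source) <= rank(target): 3 <= 0? No
Result: 0

0


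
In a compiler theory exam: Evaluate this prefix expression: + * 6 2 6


Parsing prefix expression: + * 6 2 6
Step 1: Innermost operation '* 6 2'
  6 * 2 = 12
Step 2: Outer operation '+ [12] 6'
  12 + 6 = 18

18


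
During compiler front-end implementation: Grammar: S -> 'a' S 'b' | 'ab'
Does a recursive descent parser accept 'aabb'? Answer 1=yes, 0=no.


Grammar accepts strings of the form a^n b^n (n >= 1)
Word: 'aabb'
Counting: 2 a's and 2 b's
Check: 2 == 2? Yes
Derivation (S -> aSb applied 1 time(s), then S -> ab): S => aSb => aabb
Accepted

1


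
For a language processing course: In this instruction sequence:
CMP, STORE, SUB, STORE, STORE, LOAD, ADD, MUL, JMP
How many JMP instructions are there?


Scanning instruction sequence for JMP:
  Position 1: CMP
  Position 2: STORE
  Position 3: SUB
  Position 4: STORE
  Position 5: STORE
  Position 6: LOAD
  Position 7: ADD
  Position 8: MUL
  Position 9: JMP <- MATCH
Matches at positions: [9]
Total JMP count: 1

1


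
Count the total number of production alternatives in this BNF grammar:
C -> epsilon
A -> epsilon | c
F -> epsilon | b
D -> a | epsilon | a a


Counting alternatives per rule:
  C: 1 alternative(s)
  A: 2 alternative(s)
  F: 2 alternative(s)
  D: 3 alternative(s)
Sum: 1 + 2 + 2 + 3 = 8

8


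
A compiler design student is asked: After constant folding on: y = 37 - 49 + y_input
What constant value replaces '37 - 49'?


Identifying constant sub-expression:
  Original: y = 37 - 49 + y_input
  37 and 49 are both compile-time constants
  Evaluating: 37 - 49 = -12
  After folding: y = -12 + y_input

-12


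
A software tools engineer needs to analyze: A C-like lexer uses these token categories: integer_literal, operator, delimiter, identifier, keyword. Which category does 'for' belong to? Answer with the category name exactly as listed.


Token: 'for'
Checking categories:
  identifier: no
  integer_literal: no
  operator: no
  keyword: YES
  delimiter: no
Category: keyword

keyword


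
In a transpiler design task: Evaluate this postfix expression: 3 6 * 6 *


Processing tokens left to right:
Push 3, Push 6
Pop 3 and 6, compute 3 * 6 = 18, push 18
Push 6
Pop 18 and 6, compute 18 * 6 = 108, push 108
Stack result: 108

108


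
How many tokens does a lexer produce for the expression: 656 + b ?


Scanning '656 + b'
Token 1: '656' -> integer_literal
Token 2: '+' -> operator
Token 3: 'b' -> identifier
Total tokens: 3

3


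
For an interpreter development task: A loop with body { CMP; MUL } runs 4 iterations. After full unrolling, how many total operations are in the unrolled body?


Loop body operations: CMP, MUL (2 ops per iteration)
Unrolling 4 iterations:
  Iteration 1: CMP, MUL (2 ops)
  Iteration 2: CMP, MUL (2 ops)
  Iteration 3: CMP, MUL (2 ops)
  Iteration 4: CMP, MUL (2 ops)
Total: 4 iterations * 2 ops/iter = 8 operations

8


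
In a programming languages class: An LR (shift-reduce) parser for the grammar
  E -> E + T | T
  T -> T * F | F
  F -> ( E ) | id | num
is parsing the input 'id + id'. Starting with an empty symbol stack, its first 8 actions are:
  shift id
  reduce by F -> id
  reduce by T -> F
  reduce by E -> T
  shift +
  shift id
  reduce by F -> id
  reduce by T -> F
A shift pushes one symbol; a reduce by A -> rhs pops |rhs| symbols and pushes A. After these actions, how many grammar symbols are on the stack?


Tracking the symbol stack through each action:
  Action 1: shift 'id' : push -> stack = [id] (size 1)
  Action 2: reduce by F -> id : pop 1, push F -> stack = [F] (size 1)
  Action 3: reduce by T -> F : pop 1, push T -> stack = [T] (size 1)
  Action 4: reduce by E -> T : pop 1, push E -> stack = [E] (size 1)
  Action 5: shift '+' : push -> stack = [E, +] (size 2)
  Action 6: shift 'id' : push -> stack = [E, +, id] (size 3)
  Action 7: reduce by F -> id : pop 1, push F -> stack = [E, +, F] (size 3)
  Action 8: reduce by T -> F : pop 1, push T -> stack = [E, +, T] (size 3)
Final stack size: 3

3


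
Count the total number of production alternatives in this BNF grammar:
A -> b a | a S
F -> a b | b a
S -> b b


Counting alternatives per rule:
  A: 2 alternative(s)
  F: 2 alternative(s)
  S: 1 alternative(s)
Sum: 2 + 2 + 1 = 5

5


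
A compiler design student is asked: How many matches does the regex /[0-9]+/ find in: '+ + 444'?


Pattern: /[0-9]+/ (int literals)
Input: '+ + 444'
Scanning for matches:
  Match 1: '444'
Total matches: 1

1


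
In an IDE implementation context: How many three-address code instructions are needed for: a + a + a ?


Expression: a + a + a
Generating three-address code (respecting * over +/- precedence):
  Instruction 1: t1 = a + a
  Instruction 2: t2 = t1 + a
Total instructions: 2

2


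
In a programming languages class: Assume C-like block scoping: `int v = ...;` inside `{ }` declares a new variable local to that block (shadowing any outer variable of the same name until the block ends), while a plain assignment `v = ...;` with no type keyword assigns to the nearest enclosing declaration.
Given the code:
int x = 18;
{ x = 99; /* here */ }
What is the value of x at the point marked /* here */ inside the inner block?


Analyzing scoping rules:
Outer scope: declares x = 18
Inner block: 'x = 99;' has no type keyword, so it is an assignment to the outer x (no shadowing)
Inside the block, after the assignment -> 99
Result: 99

99


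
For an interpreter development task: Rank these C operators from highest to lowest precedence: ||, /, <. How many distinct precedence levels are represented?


Looking up precedence for each operator:
  || -> precedence 1
  / -> precedence 6
  < -> precedence 4
Sorted highest to lowest: /, <, ||
Distinct precedence values: [6, 4, 1]
Number of distinct levels: 3

3


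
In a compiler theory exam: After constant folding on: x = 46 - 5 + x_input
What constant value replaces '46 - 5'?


Identifying constant sub-expression:
  Original: x = 46 - 5 + x_input
  46 and 5 are both compile-time constants
  Evaluating: 46 - 5 = 41
  After folding: x = 41 + x_input

41


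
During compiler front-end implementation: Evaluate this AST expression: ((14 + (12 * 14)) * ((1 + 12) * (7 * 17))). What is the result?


Expression: ((14 + (12 * 14)) * ((1 + 12) * (7 * 17)))
Evaluating step by step:
  12 * 14 = 168
  14 + 168 = 182
  1 + 12 = 13
  7 * 17 = 119
  13 * 119 = 1547
  182 * 1547 = 281554
Result: 281554

281554


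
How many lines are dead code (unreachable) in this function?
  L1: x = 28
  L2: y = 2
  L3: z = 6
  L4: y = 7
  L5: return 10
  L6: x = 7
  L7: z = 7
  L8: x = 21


Analyzing control flow:
  L1: reachable (before return)
  L2: reachable (before return)
  L3: reachable (before return)
  L4: reachable (before return)
  L5: reachable (return statement)
  L6: DEAD (after return at L5)
  L7: DEAD (after return at L5)
  L8: DEAD (after return at L5)
Return at L5, total lines = 8
Dead lines: L6 through L8
Count: 3

3


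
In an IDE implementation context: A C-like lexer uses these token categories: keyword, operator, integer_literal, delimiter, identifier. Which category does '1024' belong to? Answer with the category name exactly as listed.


Token: '1024'
Checking categories:
  identifier: no
  integer_literal: YES
  operator: no
  keyword: no
  delimiter: no
Category: integer_literal

integer_literal


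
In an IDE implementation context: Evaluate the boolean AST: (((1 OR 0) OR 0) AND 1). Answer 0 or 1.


Step 1: Evaluate inner node
  1 OR 0 = 1
Step 2: Evaluate next node
  1 OR 0 = 1
Step 3: Evaluate root node
  1 AND 1 = 1

1


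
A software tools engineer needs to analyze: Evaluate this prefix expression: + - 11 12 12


Parsing prefix expression: + - 11 12 12
Step 1: Innermost operation '- 11 12'
  11 - 12 = -1
Step 2: Outer operation '+ [-1] 12'
  -1 + 12 = 11

11


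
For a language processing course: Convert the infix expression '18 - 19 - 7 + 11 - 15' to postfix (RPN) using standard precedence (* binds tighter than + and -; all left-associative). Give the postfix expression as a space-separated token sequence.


Applying the shunting-yard algorithm:
  Operand 18 -> output
  Push '-' onto operator stack -> op-stack: [-]
  Operand 19 -> output
  See '-' (prec 1); top '-' (prec 1) >= it -> pop '-' to output
  Push '-' onto operator stack -> op-stack: [-]
  Operand 7 -> output
  See '+' (prec 1); top '-' (prec 1) >= it -> pop '-' to output
  Push '+' onto operator stack -> op-stack: [+]
  Operand 11 -> output
  See '-' (prec 1); top '+' (prec 1) >= it -> pop '+' to output
  Push '-' onto operator stack -> op-stack: [-]
  Operand 15 -> output
  End of input: pop '-' to output
Postfix result: 18 19 - 7 - 11 + 15 -

18 19 - 7 - 11 + 15 -


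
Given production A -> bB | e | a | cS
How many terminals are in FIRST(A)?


Production: A -> bB | e | a | cS
Examining each alternative for leading terminals:
  A -> bB : first terminal = 'b'
  A -> e : first terminal = 'e'
  A -> a : first terminal = 'a'
  A -> cS : first terminal = 'c'
FIRST(A) = {a, b, c, e}
Count: 4

4


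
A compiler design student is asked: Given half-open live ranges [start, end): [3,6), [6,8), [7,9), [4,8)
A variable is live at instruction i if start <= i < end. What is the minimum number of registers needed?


Live ranges:
  Var0: [3, 6)
  Var1: [6, 8)
  Var2: [7, 9)
  Var3: [4, 8)
Sweep-line events (position, delta, active):
  pos=3 start -> active=1
  pos=4 start -> active=2
  pos=6 end -> active=1
  pos=6 start -> active=2
  pos=7 start -> active=3
  pos=8 end -> active=2
  pos=8 end -> active=1
  pos=9 end -> active=0
Maximum simultaneous active: 3
Minimum registers needed: 3

3


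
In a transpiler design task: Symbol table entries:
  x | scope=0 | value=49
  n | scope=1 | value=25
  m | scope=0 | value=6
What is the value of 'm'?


Searching symbol table for 'm':
  x | scope=0 | value=49
  n | scope=1 | value=25
  m | scope=0 | value=6 <- MATCH
Found 'm' at scope 0 with value 6

6


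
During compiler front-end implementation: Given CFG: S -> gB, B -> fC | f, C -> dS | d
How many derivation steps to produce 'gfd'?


Grammar: S -> gB, B -> fC | f, C -> dS | d
Deriving 'gfd':
Step 1: S -> gB => gB
Step 2: B -> fC => gfC
Step 3: C -> d => gfd
Total derivation steps: 3

3


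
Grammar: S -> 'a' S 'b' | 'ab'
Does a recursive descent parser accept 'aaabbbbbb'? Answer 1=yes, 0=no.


Grammar accepts strings of the form a^n b^n (n >= 1)
Word: 'aaabbbbbb'
Counting: 3 a's and 6 b's
Check: 3 == 6? No
Mismatch: a-count != b-count
Rejected

0


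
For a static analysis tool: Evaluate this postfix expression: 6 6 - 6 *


Processing tokens left to right:
Push 6, Push 6
Pop 6 and 6, compute 6 - 6 = 0, push 0
Push 6
Pop 0 and 6, compute 0 * 6 = 0, push 0
Stack result: 0

0


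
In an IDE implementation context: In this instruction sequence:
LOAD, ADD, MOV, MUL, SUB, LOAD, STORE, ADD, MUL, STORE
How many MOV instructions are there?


Scanning instruction sequence for MOV:
  Position 1: LOAD
  Position 2: ADD
  Position 3: MOV <- MATCH
  Position 4: MUL
  Position 5: SUB
  Position 6: LOAD
  Position 7: STORE
  Position 8: ADD
  Position 9: MUL
  Position 10: STORE
Matches at positions: [3]
Total MOV count: 1

1


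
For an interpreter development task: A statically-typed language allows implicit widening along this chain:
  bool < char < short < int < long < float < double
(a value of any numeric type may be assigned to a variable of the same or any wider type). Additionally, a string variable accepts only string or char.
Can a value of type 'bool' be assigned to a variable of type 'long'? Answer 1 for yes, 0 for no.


Target variable type: long
Source value type: bool
Numeric ranks: bool=0, long=4
Widening allowed iff rank(source) <= rank(target): 0 <= 4? Yes
Result: 1

1


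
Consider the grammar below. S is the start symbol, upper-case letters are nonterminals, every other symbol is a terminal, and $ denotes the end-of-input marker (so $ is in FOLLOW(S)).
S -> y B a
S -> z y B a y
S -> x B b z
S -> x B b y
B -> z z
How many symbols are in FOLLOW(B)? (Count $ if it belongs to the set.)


S is the start symbol and does not occur in any rule body, so FOLLOW(S) = {$}.
Examining every occurrence of B in a rule body:
  S -> y B a : B is followed by terminal 'a' -> add 'a'
  S -> z y B a y : B is followed by terminal 'a' -> add 'a' (already in the set)
  S -> x B b z : B is followed by terminal 'b' -> add 'b'
  S -> x B b y : B is followed by terminal 'b' -> add 'b' (already in the set)
  B -> z z : B does not occur in the body -> contributes nothing
FOLLOW(B) = {a, b}
Count: 2

2


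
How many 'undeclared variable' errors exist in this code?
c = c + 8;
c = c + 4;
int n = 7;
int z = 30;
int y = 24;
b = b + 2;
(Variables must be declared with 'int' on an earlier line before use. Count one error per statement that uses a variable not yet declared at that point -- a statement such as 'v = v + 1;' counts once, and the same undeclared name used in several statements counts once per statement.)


Scanning code line by line:
  Line 1: use 'c' -> ERROR (undeclared)
  Line 2: use 'c' -> ERROR (undeclared)
  Line 3: declare 'n' -> declared = ['n']
  Line 4: declare 'z' -> declared = ['n', 'z']
  Line 5: declare 'y' -> declared = ['n', 'y', 'z']
  Line 6: use 'b' -> ERROR (undeclared)
Total undeclared variable errors: 3

3


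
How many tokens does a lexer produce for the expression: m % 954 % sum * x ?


Scanning 'm % 954 % sum * x'
Token 1: 'm' -> identifier
Token 2: '%' -> operator
Token 3: '954' -> integer_literal
Token 4: '%' -> operator
Token 5: 'sum' -> identifier
Token 6: '*' -> operator
Token 7: 'x' -> identifier
Total tokens: 7

7


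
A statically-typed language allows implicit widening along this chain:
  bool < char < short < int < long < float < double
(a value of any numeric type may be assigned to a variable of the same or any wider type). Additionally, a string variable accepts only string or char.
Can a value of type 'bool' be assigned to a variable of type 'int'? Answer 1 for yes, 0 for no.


Target variable type: int
Source value type: bool
Numeric ranks: bool=0, int=3
Widening allowed iff rank(source) <= rank(target): 0 <= 3? Yes
Result: 1

1


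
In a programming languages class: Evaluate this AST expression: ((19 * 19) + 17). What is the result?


Expression: ((19 * 19) + 17)
Evaluating step by step:
  19 * 19 = 361
  361 + 17 = 378
Result: 378

378


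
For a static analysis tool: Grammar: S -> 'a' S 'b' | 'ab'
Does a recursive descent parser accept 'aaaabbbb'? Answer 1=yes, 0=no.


Grammar accepts strings of the form a^n b^n (n >= 1)
Word: 'aaaabbbb'
Counting: 4 a's and 4 b's
Check: 4 == 4? Yes
Derivation (S -> aSb applied 3 time(s), then S -> ab): S => aSb => aaSbb => aaaSbbb => aaaabbbb
Accepted

1


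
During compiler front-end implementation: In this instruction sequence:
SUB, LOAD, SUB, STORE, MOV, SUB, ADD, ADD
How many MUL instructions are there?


Scanning instruction sequence for MUL:
  Position 1: SUB
  Position 2: LOAD
  Position 3: SUB
  Position 4: STORE
  Position 5: MOV
  Position 6: SUB
  Position 7: ADD
  Position 8: ADD
Matches at positions: []
Total MUL count: 0

0


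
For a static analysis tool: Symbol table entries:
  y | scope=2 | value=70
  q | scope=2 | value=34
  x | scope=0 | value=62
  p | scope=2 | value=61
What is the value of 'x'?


Searching symbol table for 'x':
  y | scope=2 | value=70
  q | scope=2 | value=34
  x | scope=0 | value=62 <- MATCH
  p | scope=2 | value=61
Found 'x' at scope 0 with value 62

62


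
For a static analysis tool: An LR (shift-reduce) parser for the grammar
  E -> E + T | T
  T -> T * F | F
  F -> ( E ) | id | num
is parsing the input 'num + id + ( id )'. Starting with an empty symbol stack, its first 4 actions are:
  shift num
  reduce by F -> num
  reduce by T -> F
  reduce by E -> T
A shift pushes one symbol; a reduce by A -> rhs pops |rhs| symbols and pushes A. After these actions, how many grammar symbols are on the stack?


Tracking the symbol stack through each action:
  Action 1: shift 'num' : push -> stack = [num] (size 1)
  Action 2: reduce by F -> num : pop 1, push F -> stack = [F] (size 1)
  Action 3: reduce by T -> F : pop 1, push T -> stack = [T] (size 1)
  Action 4: reduce by E -> T : pop 1, push E -> stack = [E] (size 1)
Final stack size: 1

1


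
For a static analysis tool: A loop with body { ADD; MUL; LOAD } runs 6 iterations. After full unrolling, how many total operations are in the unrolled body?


Loop body operations: ADD, MUL, LOAD (3 ops per iteration)
Unrolling 6 iterations:
  Iteration 1: ADD, MUL, LOAD (3 ops)
  Iteration 2: ADD, MUL, LOAD (3 ops)
  Iteration 3: ADD, MUL, LOAD (3 ops)
  Iteration 4: ADD, MUL, LOAD (3 ops)
  Iteration 5: ADD, MUL, LOAD (3 ops)
  Iteration 6: ADD, MUL, LOAD (3 ops)
Total: 6 iterations * 3 ops/iter = 18 operations

18


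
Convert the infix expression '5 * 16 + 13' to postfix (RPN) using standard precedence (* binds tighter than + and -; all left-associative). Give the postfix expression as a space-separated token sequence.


Applying the shunting-yard algorithm:
  Operand 5 -> output
  Push '*' onto operator stack -> op-stack: [*]
  Operand 16 -> output
  See '+' (prec 1); top '*' (prec 2) >= it -> pop '*' to output
  Push '+' onto operator stack -> op-stack: [+]
  Operand 13 -> output
  End of input: pop '+' to output
Postfix result: 5 16 * 13 +

5 16 * 13 +


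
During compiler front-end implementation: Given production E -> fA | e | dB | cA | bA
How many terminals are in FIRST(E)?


Production: E -> fA | e | dB | cA | bA
Examining each alternative for leading terminals:
  E -> fA : first terminal = 'f'
  E -> e : first terminal = 'e'
  E -> dB : first terminal = 'd'
  E -> cA : first terminal = 'c'
  E -> bA : first terminal = 'b'
FIRST(E) = {b, c, d, e, f}
Count: 5

5


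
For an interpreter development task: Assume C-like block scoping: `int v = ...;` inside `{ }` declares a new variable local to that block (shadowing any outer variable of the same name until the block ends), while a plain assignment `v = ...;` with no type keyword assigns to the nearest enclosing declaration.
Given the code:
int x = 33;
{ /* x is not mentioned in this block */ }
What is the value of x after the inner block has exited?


Analyzing scoping rules:
Outer scope: declares x = 33
Inner block: x is neither redeclared nor assigned -> unchanged
After the block -> 33
Result: 33

33


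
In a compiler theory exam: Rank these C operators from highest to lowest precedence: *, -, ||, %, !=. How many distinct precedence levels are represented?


Looking up precedence for each operator:
  * -> precedence 6
  - -> precedence 5
  || -> precedence 1
  % -> precedence 6
  != -> precedence 3
Sorted highest to lowest: *, %, -, !=, ||
Distinct precedence values: [6, 5, 3, 1]
Number of distinct levels: 4

4


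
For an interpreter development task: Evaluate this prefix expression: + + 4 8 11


Parsing prefix expression: + + 4 8 11
Step 1: Innermost operation '+ 4 8'
  4 + 8 = 12
Step 2: Outer operation '+ [12] 11'
  12 + 11 = 23

23


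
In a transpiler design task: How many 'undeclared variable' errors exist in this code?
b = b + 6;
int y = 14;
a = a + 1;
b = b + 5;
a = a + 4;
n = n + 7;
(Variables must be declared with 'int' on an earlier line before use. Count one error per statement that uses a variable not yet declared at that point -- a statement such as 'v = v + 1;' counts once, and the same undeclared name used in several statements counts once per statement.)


Scanning code line by line:
  Line 1: use 'b' -> ERROR (undeclared)
  Line 2: declare 'y' -> declared = ['y']
  Line 3: use 'a' -> ERROR (undeclared)
  Line 4: use 'b' -> ERROR (undeclared)
  Line 5: use 'a' -> ERROR (undeclared)
  Line 6: use 'n' -> ERROR (undeclared)
Total undeclared variable errors: 5

5


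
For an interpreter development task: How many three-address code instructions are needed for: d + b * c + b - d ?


Expression: d + b * c + b - d
Generating three-address code (respecting * over +/- precedence):
  Instruction 1: t1 = b * c
  Instruction 2: t2 = d + t1
  Instruction 3: t3 = t2 + b
  Instruction 4: t4 = t3 - d
Total instructions: 4

4


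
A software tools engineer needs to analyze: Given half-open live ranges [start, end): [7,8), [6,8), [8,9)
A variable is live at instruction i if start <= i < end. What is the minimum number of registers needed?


Live ranges:
  Var0: [7, 8)
  Var1: [6, 8)
  Var2: [8, 9)
Sweep-line events (position, delta, active):
  pos=6 start -> active=1
  pos=7 start -> active=2
  pos=8 end -> active=1
  pos=8 end -> active=0
  pos=8 start -> active=1
  pos=9 end -> active=0
Maximum simultaneous active: 2
Minimum registers needed: 2

2


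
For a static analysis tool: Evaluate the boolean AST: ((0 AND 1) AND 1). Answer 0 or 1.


Step 1: Evaluate inner node
  0 AND 1 = 0
Step 2: Evaluate root node
  0 AND 1 = 0

0


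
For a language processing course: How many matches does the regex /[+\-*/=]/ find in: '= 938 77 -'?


Pattern: /[+\-*/=]/ (operators)
Input: '= 938 77 -'
Scanning for matches:
  Match 1: '='
  Match 2: '-'
Total matches: 2

2


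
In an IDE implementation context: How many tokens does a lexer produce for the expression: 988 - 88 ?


Scanning '988 - 88'
Token 1: '988' -> integer_literal
Token 2: '-' -> operator
Token 3: '88' -> integer_literal
Total tokens: 3

3


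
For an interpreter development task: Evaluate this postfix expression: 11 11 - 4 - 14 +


Processing tokens left to right:
Push 11, Push 11
Pop 11 and 11, compute 11 - 11 = 0, push 0
Push 4
Pop 0 and 4, compute 0 - 4 = -4, push -4
Push 14
Pop -4 and 14, compute -4 + 14 = 10, push 10
Stack result: 10

10


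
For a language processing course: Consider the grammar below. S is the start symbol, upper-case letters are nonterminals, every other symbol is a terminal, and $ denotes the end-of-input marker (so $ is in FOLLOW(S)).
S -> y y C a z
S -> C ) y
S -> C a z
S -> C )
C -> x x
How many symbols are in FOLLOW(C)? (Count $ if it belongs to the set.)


S is the start symbol and does not occur in any rule body, so FOLLOW(S) = {$}.
Examining every occurrence of C in a rule body:
  S -> y y C a z : C is followed by terminal 'a' -> add 'a'
  S -> C ) y : C is followed by terminal ')' -> add ')'
  S -> C a z : C is followed by terminal 'a' -> add 'a' (already in the set)
  S -> C ) : C is followed by terminal ')' -> add ')' (already in the set)
  C -> x x : C does not occur in the body -> contributes nothing
FOLLOW(C) = {), a}
Count: 2

2


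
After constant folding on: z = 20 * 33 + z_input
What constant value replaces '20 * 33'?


Identifying constant sub-expression:
  Original: z = 20 * 33 + z_input
  20 and 33 are both compile-time constants
  Evaluating: 20 * 33 = 660
  After folding: z = 660 + z_input

660


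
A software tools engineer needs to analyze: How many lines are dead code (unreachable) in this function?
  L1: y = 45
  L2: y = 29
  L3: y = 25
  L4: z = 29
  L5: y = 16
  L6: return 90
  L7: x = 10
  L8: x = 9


Analyzing control flow:
  L1: reachable (before return)
  L2: reachable (before return)
  L3: reachable (before return)
  L4: reachable (before return)
  L5: reachable (before return)
  L6: reachable (return statement)
  L7: DEAD (after return at L6)
  L8: DEAD (after return at L6)
Return at L6, total lines = 8
Dead lines: L7 through L8
Count: 2

2


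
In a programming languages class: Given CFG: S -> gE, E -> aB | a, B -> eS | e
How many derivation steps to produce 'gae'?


Grammar: S -> gE, E -> aB | a, B -> eS | e
Deriving 'gae':
Step 1: S -> gE => gE
Step 2: E -> aB => gaB
Step 3: B -> e => gae
Total derivation steps: 3

3


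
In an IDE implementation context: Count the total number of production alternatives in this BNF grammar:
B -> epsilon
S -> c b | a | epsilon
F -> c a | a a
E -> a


Counting alternatives per rule:
  B: 1 alternative(s)
  S: 3 alternative(s)
  F: 2 alternative(s)
  E: 1 alternative(s)
Sum: 1 + 3 + 2 + 1 = 7

7
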